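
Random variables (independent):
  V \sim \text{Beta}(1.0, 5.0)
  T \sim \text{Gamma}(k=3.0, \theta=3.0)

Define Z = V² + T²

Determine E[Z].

E[Z] = E[V²] + E[T²]
E[V²] = Var(V) + E[V]² = 0.01984127 + 0.027777778 = 0.047619048
E[T²] = Var(T) + E[T]² = 27 + 81 = 108
E[Z] = 0.047619048 + 108 = 108.04762

108.04762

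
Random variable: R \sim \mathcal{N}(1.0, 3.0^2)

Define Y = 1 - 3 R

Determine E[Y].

For Y = -3R + 1:
E[Y] = -3 * E[R] + 1
E[R] = 1.0 = 1
E[Y] = -3 * 1 + 1 = -2

-2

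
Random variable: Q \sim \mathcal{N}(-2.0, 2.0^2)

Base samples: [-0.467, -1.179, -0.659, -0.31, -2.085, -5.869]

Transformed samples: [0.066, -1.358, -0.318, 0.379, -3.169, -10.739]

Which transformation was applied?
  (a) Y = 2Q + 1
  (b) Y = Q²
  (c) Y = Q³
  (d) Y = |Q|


Checking option (a) Y = 2Q + 1:
  Q = -0.467 -> Y = 0.066 ✓
  Q = -1.179 -> Y = -1.358 ✓
  Q = -0.659 -> Y = -0.318 ✓
All samples match this transformation.

(a) 2Q + 1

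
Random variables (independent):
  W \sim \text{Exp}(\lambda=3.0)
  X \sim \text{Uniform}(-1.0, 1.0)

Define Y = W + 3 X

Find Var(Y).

For independent RVs: Var(aX + bY) = a²Var(X) + b²Var(Y)
Var(W) = 0.11111111
Var(X) = 0.33333333
Var(Y) = 1²*0.11111111 + 3²*0.33333333
= 1*0.11111111 + 9*0.33333333 = 3.1111111

3.1111111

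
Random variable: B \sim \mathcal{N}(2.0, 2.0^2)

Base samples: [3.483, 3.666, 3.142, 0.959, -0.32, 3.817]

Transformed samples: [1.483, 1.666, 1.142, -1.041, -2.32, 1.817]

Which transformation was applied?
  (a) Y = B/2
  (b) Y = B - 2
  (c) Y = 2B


Checking option (b) Y = B - 2:
  B = 3.483 -> Y = 1.483 ✓
  B = 3.666 -> Y = 1.666 ✓
  B = 3.142 -> Y = 1.142 ✓
All samples match this transformation.

(b) B - 2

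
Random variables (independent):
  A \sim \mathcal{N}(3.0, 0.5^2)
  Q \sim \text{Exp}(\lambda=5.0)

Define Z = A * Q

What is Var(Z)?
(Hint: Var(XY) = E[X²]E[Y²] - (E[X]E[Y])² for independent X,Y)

Var(XY) = E[X²]E[Y²] - (E[X]E[Y])²
E[A] = 3, Var(A) = 0.25
E[Q] = 0.2, Var(Q) = 0.04
E[A²] = 0.25 + 3² = 9.25
E[Q²] = 0.04 + 0.2² = 0.08
Var(Z) = 9.25*0.08 - (3*0.2)²
= 0.74 - 0.36 = 0.38

0.38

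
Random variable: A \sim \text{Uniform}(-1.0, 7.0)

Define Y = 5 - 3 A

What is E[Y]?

For Y = -3A + 5:
E[Y] = -3 * E[A] + 5
E[A] = (-1 + 7)/2 = 3
E[Y] = -3 * 3 + 5 = -4

-4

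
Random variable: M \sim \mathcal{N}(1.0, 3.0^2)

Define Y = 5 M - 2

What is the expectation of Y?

For Y = 5M - 2:
E[Y] = 5 * E[M] - 2
E[M] = 1.0 = 1
E[Y] = 5 * 1 - 2 = 3

3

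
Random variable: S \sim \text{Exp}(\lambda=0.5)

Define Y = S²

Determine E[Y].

E[S²] = Var(S) + (E[S])² = 4 + 4 = 8

8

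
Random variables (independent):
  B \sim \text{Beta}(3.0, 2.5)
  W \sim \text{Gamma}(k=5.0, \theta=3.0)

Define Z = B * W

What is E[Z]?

For independent RVs: E[XY] = E[X]*E[Y]
E[B] = 0.54545455
E[W] = 15
E[Z] = 0.54545455 * 15 = 8.1818182

8.1818182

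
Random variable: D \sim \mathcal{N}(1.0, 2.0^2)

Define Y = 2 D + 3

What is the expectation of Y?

For Y = 2D + 3:
E[Y] = 2 * E[D] + 3
E[D] = 1.0 = 1
E[Y] = 2 * 1 + 3 = 5

5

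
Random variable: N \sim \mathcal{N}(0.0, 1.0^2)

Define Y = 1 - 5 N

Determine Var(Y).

For Y = aN + b: Var(Y) = a² * Var(N)
Var(N) = 1.0^2 = 1
Var(Y) = (-5)² * 1 = 25 * 1 = 25

25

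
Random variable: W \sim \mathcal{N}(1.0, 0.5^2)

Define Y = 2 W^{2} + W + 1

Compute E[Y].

E[Y] = 2*E[W²] + 1*E[W] + 1
E[W] = 1
E[W²] = Var(W) + (E[W])² = 0.25 + 1 = 1.25
E[Y] = 2*1.25 + 1*1 + 1 = 4.5

4.5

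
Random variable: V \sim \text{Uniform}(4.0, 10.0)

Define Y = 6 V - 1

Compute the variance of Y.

For Y = aV + b: Var(Y) = a² * Var(V)
Var(V) = (10 - 4)^2/12 = 3
Var(Y) = 6² * 3 = 36 * 3 = 108

108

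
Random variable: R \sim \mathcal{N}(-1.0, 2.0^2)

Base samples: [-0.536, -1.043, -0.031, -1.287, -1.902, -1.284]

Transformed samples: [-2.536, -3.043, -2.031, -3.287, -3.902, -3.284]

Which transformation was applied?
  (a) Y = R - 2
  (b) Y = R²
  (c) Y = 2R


Checking option (a) Y = R - 2:
  R = -0.536 -> Y = -2.536 ✓
  R = -1.043 -> Y = -3.043 ✓
  R = -0.031 -> Y = -2.031 ✓
All samples match this transformation.

(a) R - 2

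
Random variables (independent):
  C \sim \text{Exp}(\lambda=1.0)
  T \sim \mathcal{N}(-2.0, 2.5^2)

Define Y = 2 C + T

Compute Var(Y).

For independent RVs: Var(aX + bY) = a²Var(X) + b²Var(Y)
Var(C) = 1
Var(T) = 6.25
Var(Y) = 2²*1 + 1²*6.25
= 4*1 + 1*6.25 = 10.25

10.25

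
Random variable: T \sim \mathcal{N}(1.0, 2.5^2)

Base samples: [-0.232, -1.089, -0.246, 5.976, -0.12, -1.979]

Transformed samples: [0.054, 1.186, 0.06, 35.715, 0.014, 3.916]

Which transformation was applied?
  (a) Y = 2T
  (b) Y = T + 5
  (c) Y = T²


Checking option (c) Y = T²:
  T = -0.232 -> Y = 0.054 ✓
  T = -1.089 -> Y = 1.186 ✓
  T = -0.246 -> Y = 0.06 ✓
All samples match this transformation.

(c) T²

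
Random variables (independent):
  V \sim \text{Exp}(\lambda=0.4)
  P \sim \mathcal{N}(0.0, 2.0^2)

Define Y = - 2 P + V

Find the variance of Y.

For independent RVs: Var(aX + bY) = a²Var(X) + b²Var(Y)
Var(V) = 6.25
Var(P) = 4
Var(Y) = 1²*6.25 + (-2)²*4
= 1*6.25 + 4*4 = 22.25

22.25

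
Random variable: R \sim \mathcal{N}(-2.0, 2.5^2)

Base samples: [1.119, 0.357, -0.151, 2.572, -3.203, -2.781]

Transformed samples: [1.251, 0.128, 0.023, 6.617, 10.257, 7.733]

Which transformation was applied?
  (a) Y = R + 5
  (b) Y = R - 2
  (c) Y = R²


Checking option (c) Y = R²:
  R = 1.119 -> Y = 1.251 ✓
  R = 0.357 -> Y = 0.128 ✓
  R = -0.151 -> Y = 0.023 ✓
All samples match this transformation.

(c) R²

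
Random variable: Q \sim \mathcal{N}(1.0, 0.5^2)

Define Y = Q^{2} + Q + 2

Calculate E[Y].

E[Y] = 1*E[Q²] + 1*E[Q] + 2
E[Q] = 1
E[Q²] = Var(Q) + (E[Q])² = 0.25 + 1 = 1.25
E[Y] = 1*1.25 + 1*1 + 2 = 4.25

4.25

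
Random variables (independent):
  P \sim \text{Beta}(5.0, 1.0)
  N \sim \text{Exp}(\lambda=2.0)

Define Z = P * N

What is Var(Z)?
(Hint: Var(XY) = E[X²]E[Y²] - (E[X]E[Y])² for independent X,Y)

Var(XY) = E[X²]E[Y²] - (E[X]E[Y])²
E[P] = 0.83333333, Var(P) = 0.01984127
E[N] = 0.5, Var(N) = 0.25
E[P²] = 0.01984127 + 0.83333333² = 0.71428571
E[N²] = 0.25 + 0.5² = 0.5
Var(Z) = 0.71428571*0.5 - (0.83333333*0.5)²
= 0.35714286 - 0.17361111 = 0.18353175

0.18353175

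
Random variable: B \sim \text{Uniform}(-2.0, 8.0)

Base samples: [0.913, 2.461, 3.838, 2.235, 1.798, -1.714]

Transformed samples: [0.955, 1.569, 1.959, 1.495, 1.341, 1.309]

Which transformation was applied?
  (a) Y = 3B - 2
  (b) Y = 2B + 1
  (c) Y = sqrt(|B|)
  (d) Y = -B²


Checking option (c) Y = sqrt(|B|):
  B = 0.913 -> Y = 0.955 ✓
  B = 2.461 -> Y = 1.569 ✓
  B = 3.838 -> Y = 1.959 ✓
All samples match this transformation.

(c) sqrt(|B|)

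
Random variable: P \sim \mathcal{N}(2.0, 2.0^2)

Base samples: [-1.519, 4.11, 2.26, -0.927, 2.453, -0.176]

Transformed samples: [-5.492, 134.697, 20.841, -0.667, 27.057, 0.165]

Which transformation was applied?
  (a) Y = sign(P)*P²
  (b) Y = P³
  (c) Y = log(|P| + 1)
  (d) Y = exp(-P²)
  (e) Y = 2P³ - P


Checking option (e) Y = 2P³ - P:
  P = -1.519 -> Y = -5.492 ✓
  P = 4.11 -> Y = 134.697 ✓
  P = 2.26 -> Y = 20.841 ✓
All samples match this transformation.

(e) 2P³ - P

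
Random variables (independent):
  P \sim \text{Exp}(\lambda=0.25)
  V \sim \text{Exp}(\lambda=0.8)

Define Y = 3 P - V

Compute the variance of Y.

For independent RVs: Var(aX + bY) = a²Var(X) + b²Var(Y)
Var(P) = 16
Var(V) = 1.5625
Var(Y) = 3²*16 + (-1)²*1.5625
= 9*16 + 1*1.5625 = 145.5625

145.5625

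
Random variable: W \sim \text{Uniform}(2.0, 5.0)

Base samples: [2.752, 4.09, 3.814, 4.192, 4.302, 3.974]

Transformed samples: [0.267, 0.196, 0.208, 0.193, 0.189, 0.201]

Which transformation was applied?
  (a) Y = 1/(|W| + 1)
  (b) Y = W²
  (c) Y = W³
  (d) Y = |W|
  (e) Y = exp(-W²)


Checking option (a) Y = 1/(|W| + 1):
  W = 2.752 -> Y = 0.267 ✓
  W = 4.09 -> Y = 0.196 ✓
  W = 3.814 -> Y = 0.208 ✓
All samples match this transformation.

(a) 1/(|W| + 1)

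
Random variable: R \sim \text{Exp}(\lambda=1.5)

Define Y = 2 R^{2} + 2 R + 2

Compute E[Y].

E[Y] = 2*E[R²] + 2*E[R] + 2
E[R] = 0.66666667
E[R²] = Var(R) + (E[R])² = 0.44444444 + 0.44444444 = 0.88888889
E[Y] = 2*0.88888889 + 2*0.66666667 + 2 = 5.1111111

5.1111111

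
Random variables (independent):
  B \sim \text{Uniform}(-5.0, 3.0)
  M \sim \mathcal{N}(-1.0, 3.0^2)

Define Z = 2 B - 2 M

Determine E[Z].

E[Z] = 2*E[B] - 2*E[M]
E[B] = -1
E[M] = -1
E[Z] = 2*(-1) - 2*(-1) = 0

0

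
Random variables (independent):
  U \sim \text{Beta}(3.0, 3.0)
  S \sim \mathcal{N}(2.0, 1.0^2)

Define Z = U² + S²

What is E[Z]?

E[Z] = E[U²] + E[S²]
E[U²] = Var(U) + E[U]² = 0.035714286 + 0.25 = 0.28571429
E[S²] = Var(S) + E[S]² = 1 + 4 = 5
E[Z] = 0.28571429 + 5 = 5.2857143

5.2857143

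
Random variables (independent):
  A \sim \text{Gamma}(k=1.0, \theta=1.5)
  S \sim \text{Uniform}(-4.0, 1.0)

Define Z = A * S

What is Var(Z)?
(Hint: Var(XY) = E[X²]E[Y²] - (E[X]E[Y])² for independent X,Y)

Var(XY) = E[X²]E[Y²] - (E[X]E[Y])²
E[A] = 1.5, Var(A) = 2.25
E[S] = -1.5, Var(S) = 2.0833333
E[A²] = 2.25 + 1.5² = 4.5
E[S²] = 2.0833333 + (-1.5)² = 4.3333333
Var(Z) = 4.5*4.3333333 - (1.5*(-1.5))²
= 19.5 - 5.0625 = 14.4375

14.4375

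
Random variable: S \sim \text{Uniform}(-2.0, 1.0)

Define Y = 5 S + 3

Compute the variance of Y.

For Y = aS + b: Var(Y) = a² * Var(S)
Var(S) = (1 + 2)^2/12 = 0.75
Var(Y) = 5² * 0.75 = 25 * 0.75 = 18.75

18.75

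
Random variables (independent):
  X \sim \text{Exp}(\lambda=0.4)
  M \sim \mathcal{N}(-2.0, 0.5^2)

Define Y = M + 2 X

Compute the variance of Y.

For independent RVs: Var(aX + bY) = a²Var(X) + b²Var(Y)
Var(X) = 6.25
Var(M) = 0.25
Var(Y) = 2²*6.25 + 1²*0.25
= 4*6.25 + 1*0.25 = 25.25

25.25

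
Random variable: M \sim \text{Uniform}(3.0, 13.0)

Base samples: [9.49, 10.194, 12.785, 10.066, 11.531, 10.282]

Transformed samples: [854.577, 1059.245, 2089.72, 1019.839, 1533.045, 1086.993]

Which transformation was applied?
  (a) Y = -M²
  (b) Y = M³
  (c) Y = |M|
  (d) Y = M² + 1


Checking option (b) Y = M³:
  M = 9.49 -> Y = 854.577 ✓
  M = 10.194 -> Y = 1059.245 ✓
  M = 12.785 -> Y = 2089.72 ✓
All samples match this transformation.

(b) M³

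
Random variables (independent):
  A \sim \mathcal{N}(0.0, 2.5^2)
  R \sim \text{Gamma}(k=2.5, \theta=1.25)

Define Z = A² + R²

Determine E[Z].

E[Z] = E[A²] + E[R²]
E[A²] = Var(A) + E[A]² = 6.25 + 0 = 6.25
E[R²] = Var(R) + E[R]² = 3.90625 + 9.765625 = 13.671875
E[Z] = 6.25 + 13.671875 = 19.921875

19.921875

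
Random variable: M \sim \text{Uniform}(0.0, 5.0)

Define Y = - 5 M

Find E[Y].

For Y = -5M:
E[Y] = -5 * E[M]
E[M] = (0 + 5)/2 = 2.5
E[Y] = -5 * 2.5 = -12.5

-12.5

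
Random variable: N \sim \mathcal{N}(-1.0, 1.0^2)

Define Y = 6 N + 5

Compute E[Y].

For Y = 6N + 5:
E[Y] = 6 * E[N] + 5
E[N] = -1.0 = -1
E[Y] = 6 * (-1) + 5 = -1

-1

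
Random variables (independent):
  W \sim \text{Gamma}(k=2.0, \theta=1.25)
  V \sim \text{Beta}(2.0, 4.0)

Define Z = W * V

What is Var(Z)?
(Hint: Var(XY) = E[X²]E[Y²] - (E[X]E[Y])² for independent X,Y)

Var(XY) = E[X²]E[Y²] - (E[X]E[Y])²
E[W] = 2.5, Var(W) = 3.125
E[V] = 0.33333333, Var(V) = 0.031746032
E[W²] = 3.125 + 2.5² = 9.375
E[V²] = 0.031746032 + 0.33333333² = 0.14285714
Var(Z) = 9.375*0.14285714 - (2.5*0.33333333)²
= 1.3392857 - 0.69444444 = 0.64484127

0.64484127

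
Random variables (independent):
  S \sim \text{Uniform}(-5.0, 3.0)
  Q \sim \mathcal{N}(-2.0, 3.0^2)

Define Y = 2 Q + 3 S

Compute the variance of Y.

For independent RVs: Var(aX + bY) = a²Var(X) + b²Var(Y)
Var(S) = 5.3333333
Var(Q) = 9
Var(Y) = 3²*5.3333333 + 2²*9
= 9*5.3333333 + 4*9 = 84

84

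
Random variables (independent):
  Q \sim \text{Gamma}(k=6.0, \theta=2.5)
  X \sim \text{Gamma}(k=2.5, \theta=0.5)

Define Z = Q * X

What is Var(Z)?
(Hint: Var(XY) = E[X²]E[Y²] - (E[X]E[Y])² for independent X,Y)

Var(XY) = E[X²]E[Y²] - (E[X]E[Y])²
E[Q] = 15, Var(Q) = 37.5
E[X] = 1.25, Var(X) = 0.625
E[Q²] = 37.5 + 15² = 262.5
E[X²] = 0.625 + 1.25² = 2.1875
Var(Z) = 262.5*2.1875 - (15*1.25)²
= 574.21875 - 351.5625 = 222.65625

222.65625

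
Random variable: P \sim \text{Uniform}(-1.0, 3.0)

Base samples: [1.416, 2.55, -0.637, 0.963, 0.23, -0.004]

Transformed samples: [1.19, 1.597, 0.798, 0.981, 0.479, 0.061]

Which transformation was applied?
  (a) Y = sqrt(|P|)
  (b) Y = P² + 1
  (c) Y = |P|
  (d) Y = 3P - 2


Checking option (a) Y = sqrt(|P|):
  P = 1.416 -> Y = 1.19 ✓
  P = 2.55 -> Y = 1.597 ✓
  P = -0.637 -> Y = 0.798 ✓
All samples match this transformation.

(a) sqrt(|P|)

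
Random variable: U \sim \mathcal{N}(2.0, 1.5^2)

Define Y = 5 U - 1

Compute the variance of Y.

For Y = aU + b: Var(Y) = a² * Var(U)
Var(U) = 1.5^2 = 2.25
Var(Y) = 5² * 2.25 = 25 * 2.25 = 56.25

56.25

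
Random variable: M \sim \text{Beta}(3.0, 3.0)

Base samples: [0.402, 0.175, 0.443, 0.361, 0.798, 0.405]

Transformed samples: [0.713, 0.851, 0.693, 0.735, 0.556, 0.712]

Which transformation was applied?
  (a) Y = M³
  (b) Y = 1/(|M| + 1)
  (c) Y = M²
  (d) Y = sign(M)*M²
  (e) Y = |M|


Checking option (b) Y = 1/(|M| + 1):
  M = 0.402 -> Y = 0.713 ✓
  M = 0.175 -> Y = 0.851 ✓
  M = 0.443 -> Y = 0.693 ✓
All samples match this transformation.

(b) 1/(|M| + 1)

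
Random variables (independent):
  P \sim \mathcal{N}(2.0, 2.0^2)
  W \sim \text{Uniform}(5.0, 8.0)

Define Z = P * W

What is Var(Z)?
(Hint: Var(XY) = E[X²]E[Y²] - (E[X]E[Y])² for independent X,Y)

Var(XY) = E[X²]E[Y²] - (E[X]E[Y])²
E[P] = 2, Var(P) = 4
E[W] = 6.5, Var(W) = 0.75
E[P²] = 4 + 2² = 8
E[W²] = 0.75 + 6.5² = 43
Var(Z) = 8*43 - (2*6.5)²
= 344 - 169 = 175

175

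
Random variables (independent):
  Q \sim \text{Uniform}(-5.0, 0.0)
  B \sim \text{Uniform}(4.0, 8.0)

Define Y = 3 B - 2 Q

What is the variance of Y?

For independent RVs: Var(aX + bY) = a²Var(X) + b²Var(Y)
Var(Q) = 2.0833333
Var(B) = 1.3333333
Var(Y) = (-2)²*2.0833333 + 3²*1.3333333
= 4*2.0833333 + 9*1.3333333 = 20.333333

20.333333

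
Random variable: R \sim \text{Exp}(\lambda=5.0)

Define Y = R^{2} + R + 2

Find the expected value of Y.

E[Y] = 1*E[R²] + 1*E[R] + 2
E[R] = 0.2
E[R²] = Var(R) + (E[R])² = 0.04 + 0.04 = 0.08
E[Y] = 1*0.08 + 1*0.2 + 2 = 2.28

2.28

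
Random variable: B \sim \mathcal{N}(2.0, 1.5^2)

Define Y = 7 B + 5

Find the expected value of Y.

For Y = 7B + 5:
E[Y] = 7 * E[B] + 5
E[B] = 2.0 = 2
E[Y] = 7 * 2 + 5 = 19

19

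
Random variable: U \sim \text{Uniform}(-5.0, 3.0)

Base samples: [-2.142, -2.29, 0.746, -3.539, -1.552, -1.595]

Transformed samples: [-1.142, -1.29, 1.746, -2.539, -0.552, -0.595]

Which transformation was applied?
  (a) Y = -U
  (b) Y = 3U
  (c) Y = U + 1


Checking option (c) Y = U + 1:
  U = -2.142 -> Y = -1.142 ✓
  U = -2.29 -> Y = -1.29 ✓
  U = 0.746 -> Y = 1.746 ✓
All samples match this transformation.

(c) U + 1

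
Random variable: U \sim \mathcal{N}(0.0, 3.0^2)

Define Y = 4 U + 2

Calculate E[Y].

For Y = 4U + 2:
E[Y] = 4 * E[U] + 2
E[U] = 0.0 = 0
E[Y] = 4 * 0 + 2 = 2

2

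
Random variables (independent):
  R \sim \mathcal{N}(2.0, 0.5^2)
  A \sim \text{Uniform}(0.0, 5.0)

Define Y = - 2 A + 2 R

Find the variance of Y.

For independent RVs: Var(aX + bY) = a²Var(X) + b²Var(Y)
Var(R) = 0.25
Var(A) = 2.0833333
Var(Y) = 2²*0.25 + (-2)²*2.0833333
= 4*0.25 + 4*2.0833333 = 9.3333333

9.3333333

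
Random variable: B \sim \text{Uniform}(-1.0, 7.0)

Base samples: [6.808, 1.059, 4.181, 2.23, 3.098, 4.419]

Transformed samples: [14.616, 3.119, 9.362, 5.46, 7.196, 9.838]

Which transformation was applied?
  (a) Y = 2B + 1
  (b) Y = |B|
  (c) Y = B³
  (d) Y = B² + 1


Checking option (a) Y = 2B + 1:
  B = 6.808 -> Y = 14.616 ✓
  B = 1.059 -> Y = 3.119 ✓
  B = 4.181 -> Y = 9.362 ✓
All samples match this transformation.

(a) 2B + 1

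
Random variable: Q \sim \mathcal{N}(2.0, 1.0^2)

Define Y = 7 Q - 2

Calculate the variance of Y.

For Y = aQ + b: Var(Y) = a² * Var(Q)
Var(Q) = 1.0^2 = 1
Var(Y) = 7² * 1 = 49 * 1 = 49

49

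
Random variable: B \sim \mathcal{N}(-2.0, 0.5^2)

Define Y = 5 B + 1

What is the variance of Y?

For Y = aB + b: Var(Y) = a² * Var(B)
Var(B) = 0.5^2 = 0.25
Var(Y) = 5² * 0.25 = 25 * 0.25 = 6.25

6.25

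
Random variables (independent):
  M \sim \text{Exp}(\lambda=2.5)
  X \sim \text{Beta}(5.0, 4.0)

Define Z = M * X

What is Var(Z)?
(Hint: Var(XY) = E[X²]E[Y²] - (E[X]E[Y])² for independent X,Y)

Var(XY) = E[X²]E[Y²] - (E[X]E[Y])²
E[M] = 0.4, Var(M) = 0.16
E[X] = 0.55555556, Var(X) = 0.024691358
E[M²] = 0.16 + 0.4² = 0.32
E[X²] = 0.024691358 + 0.55555556² = 0.33333333
Var(Z) = 0.32*0.33333333 - (0.4*0.55555556)²
= 0.10666667 - 0.049382716 = 0.057283951

0.057283951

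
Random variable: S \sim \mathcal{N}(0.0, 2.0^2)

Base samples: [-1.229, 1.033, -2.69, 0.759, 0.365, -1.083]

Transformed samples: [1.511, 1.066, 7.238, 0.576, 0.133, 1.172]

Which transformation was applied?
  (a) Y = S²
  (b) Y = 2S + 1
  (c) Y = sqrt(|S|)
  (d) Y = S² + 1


Checking option (a) Y = S²:
  S = -1.229 -> Y = 1.511 ✓
  S = 1.033 -> Y = 1.066 ✓
  S = -2.69 -> Y = 7.238 ✓
All samples match this transformation.

(a) S²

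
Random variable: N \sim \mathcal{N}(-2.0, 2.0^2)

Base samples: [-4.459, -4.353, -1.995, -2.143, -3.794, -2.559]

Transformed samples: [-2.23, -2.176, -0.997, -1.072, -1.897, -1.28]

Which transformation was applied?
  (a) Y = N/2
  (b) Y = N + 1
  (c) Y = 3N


Checking option (a) Y = N/2:
  N = -4.459 -> Y = -2.23 ✓
  N = -4.353 -> Y = -2.176 ✓
  N = -1.995 -> Y = -0.997 ✓
All samples match this transformation.

(a) N/2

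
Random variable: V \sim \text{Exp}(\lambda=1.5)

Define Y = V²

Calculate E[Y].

E[V²] = Var(V) + (E[V])² = 0.44444444 + 0.44444444 = 0.88888889

0.88888889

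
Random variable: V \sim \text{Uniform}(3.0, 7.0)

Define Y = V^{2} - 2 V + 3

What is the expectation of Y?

E[Y] = 1*E[V²] - 2*E[V] + 3
E[V] = 5
E[V²] = Var(V) + (E[V])² = 1.3333333 + 25 = 26.333333
E[Y] = 1*26.333333 - 2*5 + 3 = 19.333333

19.333333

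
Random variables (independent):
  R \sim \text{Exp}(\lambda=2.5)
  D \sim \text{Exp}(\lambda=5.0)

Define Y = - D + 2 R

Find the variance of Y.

For independent RVs: Var(aX + bY) = a²Var(X) + b²Var(Y)
Var(R) = 0.16
Var(D) = 0.04
Var(Y) = 2²*0.16 + (-1)²*0.04
= 4*0.16 + 1*0.04 = 0.68

0.68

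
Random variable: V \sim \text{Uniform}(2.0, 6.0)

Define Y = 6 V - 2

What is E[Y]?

For Y = 6V - 2:
E[Y] = 6 * E[V] - 2
E[V] = (2 + 6)/2 = 4
E[Y] = 6 * 4 - 2 = 22

22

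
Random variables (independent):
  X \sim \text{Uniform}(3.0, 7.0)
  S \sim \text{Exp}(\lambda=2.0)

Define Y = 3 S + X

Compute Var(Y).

For independent RVs: Var(aX + bY) = a²Var(X) + b²Var(Y)
Var(X) = 1.3333333
Var(S) = 0.25
Var(Y) = 1²*1.3333333 + 3²*0.25
= 1*1.3333333 + 9*0.25 = 3.5833333

3.5833333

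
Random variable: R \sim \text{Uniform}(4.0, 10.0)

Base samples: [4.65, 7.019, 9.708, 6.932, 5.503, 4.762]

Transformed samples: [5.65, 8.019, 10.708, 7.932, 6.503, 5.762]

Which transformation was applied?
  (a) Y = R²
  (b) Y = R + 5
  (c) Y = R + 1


Checking option (c) Y = R + 1:
  R = 4.65 -> Y = 5.65 ✓
  R = 7.019 -> Y = 8.019 ✓
  R = 9.708 -> Y = 10.708 ✓
All samples match this transformation.

(c) R + 1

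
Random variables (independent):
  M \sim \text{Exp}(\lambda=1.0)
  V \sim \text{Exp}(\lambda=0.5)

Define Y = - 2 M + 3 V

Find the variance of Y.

For independent RVs: Var(aX + bY) = a²Var(X) + b²Var(Y)
Var(M) = 1
Var(V) = 4
Var(Y) = (-2)²*1 + 3²*4
= 4*1 + 9*4 = 40

40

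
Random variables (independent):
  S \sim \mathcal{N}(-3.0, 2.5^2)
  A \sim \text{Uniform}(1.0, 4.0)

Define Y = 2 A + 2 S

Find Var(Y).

For independent RVs: Var(aX + bY) = a²Var(X) + b²Var(Y)
Var(S) = 6.25
Var(A) = 0.75
Var(Y) = 2²*6.25 + 2²*0.75
= 4*6.25 + 4*0.75 = 28

28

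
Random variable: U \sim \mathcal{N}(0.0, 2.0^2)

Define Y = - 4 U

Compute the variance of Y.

For Y = aU + b: Var(Y) = a² * Var(U)
Var(U) = 2.0^2 = 4
Var(Y) = (-4)² * 4 = 16 * 4 = 64

64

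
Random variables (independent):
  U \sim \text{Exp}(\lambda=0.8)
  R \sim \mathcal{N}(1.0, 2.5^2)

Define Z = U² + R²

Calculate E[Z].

E[Z] = E[U²] + E[R²]
E[U²] = Var(U) + E[U]² = 1.5625 + 1.5625 = 3.125
E[R²] = Var(R) + E[R]² = 6.25 + 1 = 7.25
E[Z] = 3.125 + 7.25 = 10.375

10.375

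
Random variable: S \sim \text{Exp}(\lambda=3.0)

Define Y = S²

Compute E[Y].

Using E[X²] = Var(X) + (E[X])²:
E[S] = 0.33333333
Var(S) = 1/3.0^2 = 0.11111111
E[S²] = 0.11111111 + 0.33333333² = 0.11111111 + 0.11111111 = 0.22222222

0.22222222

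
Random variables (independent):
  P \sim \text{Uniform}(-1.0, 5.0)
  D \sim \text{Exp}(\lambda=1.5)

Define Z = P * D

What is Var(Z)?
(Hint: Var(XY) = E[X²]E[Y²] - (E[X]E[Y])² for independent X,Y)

Var(XY) = E[X²]E[Y²] - (E[X]E[Y])²
E[P] = 2, Var(P) = 3
E[D] = 0.66666667, Var(D) = 0.44444444
E[P²] = 3 + 2² = 7
E[D²] = 0.44444444 + 0.66666667² = 0.88888889
Var(Z) = 7*0.88888889 - (2*0.66666667)²
= 6.2222222 - 1.7777778 = 4.4444444

4.4444444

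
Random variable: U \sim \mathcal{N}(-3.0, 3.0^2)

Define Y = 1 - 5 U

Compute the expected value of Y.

For Y = -5U + 1:
E[Y] = -5 * E[U] + 1
E[U] = -3.0 = -3
E[Y] = -5 * (-3) + 1 = 16

16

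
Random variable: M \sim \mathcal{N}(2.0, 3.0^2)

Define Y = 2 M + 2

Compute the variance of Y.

For Y = aM + b: Var(Y) = a² * Var(M)
Var(M) = 3.0^2 = 9
Var(Y) = 2² * 9 = 4 * 9 = 36

36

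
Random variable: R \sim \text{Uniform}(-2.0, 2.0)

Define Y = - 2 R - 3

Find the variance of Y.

For Y = aR + b: Var(Y) = a² * Var(R)
Var(R) = (2 + 2)^2/12 = 1.3333333
Var(Y) = (-2)² * 1.3333333 = 4 * 1.3333333 = 5.3333333

5.3333333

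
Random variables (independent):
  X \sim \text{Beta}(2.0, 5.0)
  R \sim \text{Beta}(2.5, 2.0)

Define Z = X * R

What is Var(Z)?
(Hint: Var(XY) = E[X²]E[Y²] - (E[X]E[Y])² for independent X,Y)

Var(XY) = E[X²]E[Y²] - (E[X]E[Y])²
E[X] = 0.28571429, Var(X) = 0.025510204
E[R] = 0.55555556, Var(R) = 0.044893378
E[X²] = 0.025510204 + 0.28571429² = 0.10714286
E[R²] = 0.044893378 + 0.55555556² = 0.35353535
Var(Z) = 0.10714286*0.35353535 - (0.28571429*0.55555556)²
= 0.037878788 - 0.025195263 = 0.012683525

0.012683525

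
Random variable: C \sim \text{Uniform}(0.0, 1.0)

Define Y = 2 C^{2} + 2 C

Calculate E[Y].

E[Y] = 2*E[C²] + 2*E[C]
E[C] = 0.5
E[C²] = Var(C) + (E[C])² = 0.083333333 + 0.25 = 0.33333333
E[Y] = 2*0.33333333 + 2*0.5 = 1.6666667

1.6666667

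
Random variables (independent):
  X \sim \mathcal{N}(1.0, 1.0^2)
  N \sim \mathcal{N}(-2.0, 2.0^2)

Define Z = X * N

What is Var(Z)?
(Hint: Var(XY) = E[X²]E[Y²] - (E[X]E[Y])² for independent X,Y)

Var(XY) = E[X²]E[Y²] - (E[X]E[Y])²
E[X] = 1, Var(X) = 1
E[N] = -2, Var(N) = 4
E[X²] = 1 + 1² = 2
E[N²] = 4 + (-2)² = 8
Var(Z) = 2*8 - (1*(-2))²
= 16 - 4 = 12

12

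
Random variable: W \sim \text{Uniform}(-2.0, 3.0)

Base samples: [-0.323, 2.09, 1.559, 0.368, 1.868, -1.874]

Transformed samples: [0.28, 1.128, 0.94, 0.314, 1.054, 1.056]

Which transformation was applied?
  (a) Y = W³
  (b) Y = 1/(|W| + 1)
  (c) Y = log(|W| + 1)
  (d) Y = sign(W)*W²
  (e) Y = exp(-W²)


Checking option (c) Y = log(|W| + 1):
  W = -0.323 -> Y = 0.28 ✓
  W = 2.09 -> Y = 1.128 ✓
  W = 1.559 -> Y = 0.94 ✓
All samples match this transformation.

(c) log(|W| + 1)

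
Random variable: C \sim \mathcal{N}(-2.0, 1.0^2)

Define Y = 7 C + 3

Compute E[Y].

For Y = 7C + 3:
E[Y] = 7 * E[C] + 3
E[C] = -2.0 = -2
E[Y] = 7 * (-2) + 3 = -11

-11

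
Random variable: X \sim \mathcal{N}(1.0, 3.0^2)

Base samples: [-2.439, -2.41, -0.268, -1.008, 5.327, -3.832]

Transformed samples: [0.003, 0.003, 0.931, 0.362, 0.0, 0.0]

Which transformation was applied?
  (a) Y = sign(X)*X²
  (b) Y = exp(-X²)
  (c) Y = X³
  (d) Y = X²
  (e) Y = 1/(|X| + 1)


Checking option (b) Y = exp(-X²):
  X = -2.439 -> Y = 0.003 ✓
  X = -2.41 -> Y = 0.003 ✓
  X = -0.268 -> Y = 0.931 ✓
All samples match this transformation.

(b) exp(-X²)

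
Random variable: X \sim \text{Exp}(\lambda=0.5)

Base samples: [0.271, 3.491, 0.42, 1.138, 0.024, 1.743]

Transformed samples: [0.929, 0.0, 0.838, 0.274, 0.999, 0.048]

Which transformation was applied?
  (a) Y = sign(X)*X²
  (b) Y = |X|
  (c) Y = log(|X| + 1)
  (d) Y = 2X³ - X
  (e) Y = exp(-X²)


Checking option (e) Y = exp(-X²):
  X = 0.271 -> Y = 0.929 ✓
  X = 3.491 -> Y = 0.0 ✓
  X = 0.42 -> Y = 0.838 ✓
All samples match this transformation.

(e) exp(-X²)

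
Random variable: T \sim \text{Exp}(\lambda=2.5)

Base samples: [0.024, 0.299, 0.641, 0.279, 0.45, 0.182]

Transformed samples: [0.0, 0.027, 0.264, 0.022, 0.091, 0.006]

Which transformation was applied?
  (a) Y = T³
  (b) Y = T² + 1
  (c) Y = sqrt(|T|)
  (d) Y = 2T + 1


Checking option (a) Y = T³:
  T = 0.024 -> Y = 0.0 ✓
  T = 0.299 -> Y = 0.027 ✓
  T = 0.641 -> Y = 0.264 ✓
All samples match this transformation.

(a) T³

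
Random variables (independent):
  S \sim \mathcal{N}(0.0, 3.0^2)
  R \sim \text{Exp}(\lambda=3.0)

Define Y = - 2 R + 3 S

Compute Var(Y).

For independent RVs: Var(aX + bY) = a²Var(X) + b²Var(Y)
Var(S) = 9
Var(R) = 0.11111111
Var(Y) = 3²*9 + (-2)²*0.11111111
= 9*9 + 4*0.11111111 = 81.444444

81.444444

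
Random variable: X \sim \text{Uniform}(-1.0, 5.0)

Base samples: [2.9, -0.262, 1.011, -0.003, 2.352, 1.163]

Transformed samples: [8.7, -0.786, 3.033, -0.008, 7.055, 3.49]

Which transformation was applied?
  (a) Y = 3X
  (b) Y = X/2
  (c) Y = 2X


Checking option (a) Y = 3X:
  X = 2.9 -> Y = 8.7 ✓
  X = -0.262 -> Y = -0.786 ✓
  X = 1.011 -> Y = 3.033 ✓
All samples match this transformation.

(a) 3X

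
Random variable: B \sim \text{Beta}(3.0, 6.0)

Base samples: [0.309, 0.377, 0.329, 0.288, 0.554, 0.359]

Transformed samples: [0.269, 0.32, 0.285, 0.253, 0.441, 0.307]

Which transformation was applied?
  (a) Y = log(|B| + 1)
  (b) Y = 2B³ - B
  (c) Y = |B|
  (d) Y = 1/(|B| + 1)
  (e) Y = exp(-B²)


Checking option (a) Y = log(|B| + 1):
  B = 0.309 -> Y = 0.269 ✓
  B = 0.377 -> Y = 0.32 ✓
  B = 0.329 -> Y = 0.285 ✓
All samples match this transformation.

(a) log(|B| + 1)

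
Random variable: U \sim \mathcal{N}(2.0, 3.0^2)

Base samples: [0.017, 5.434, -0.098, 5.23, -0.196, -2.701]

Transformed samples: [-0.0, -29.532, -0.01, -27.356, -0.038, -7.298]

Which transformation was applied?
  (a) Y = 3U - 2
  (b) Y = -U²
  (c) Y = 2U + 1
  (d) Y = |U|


Checking option (b) Y = -U²:
  U = 0.017 -> Y = -0.0 ✓
  U = 5.434 -> Y = -29.532 ✓
  U = -0.098 -> Y = -0.01 ✓
All samples match this transformation.

(b) -U²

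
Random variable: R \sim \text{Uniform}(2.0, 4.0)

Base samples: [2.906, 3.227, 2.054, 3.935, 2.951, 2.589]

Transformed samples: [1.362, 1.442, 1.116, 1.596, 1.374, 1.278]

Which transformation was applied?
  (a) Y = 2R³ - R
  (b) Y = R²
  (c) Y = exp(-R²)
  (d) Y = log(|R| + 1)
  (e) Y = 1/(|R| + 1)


Checking option (d) Y = log(|R| + 1):
  R = 2.906 -> Y = 1.362 ✓
  R = 3.227 -> Y = 1.442 ✓
  R = 2.054 -> Y = 1.116 ✓
All samples match this transformation.

(d) log(|R| + 1)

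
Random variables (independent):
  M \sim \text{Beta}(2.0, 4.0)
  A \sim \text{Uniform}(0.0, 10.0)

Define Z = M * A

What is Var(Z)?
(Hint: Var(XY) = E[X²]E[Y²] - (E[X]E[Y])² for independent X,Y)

Var(XY) = E[X²]E[Y²] - (E[X]E[Y])²
E[M] = 0.33333333, Var(M) = 0.031746032
E[A] = 5, Var(A) = 8.3333333
E[M²] = 0.031746032 + 0.33333333² = 0.14285714
E[A²] = 8.3333333 + 5² = 33.333333
Var(Z) = 0.14285714*33.333333 - (0.33333333*5)²
= 4.7619048 - 2.7777778 = 1.984127

1.984127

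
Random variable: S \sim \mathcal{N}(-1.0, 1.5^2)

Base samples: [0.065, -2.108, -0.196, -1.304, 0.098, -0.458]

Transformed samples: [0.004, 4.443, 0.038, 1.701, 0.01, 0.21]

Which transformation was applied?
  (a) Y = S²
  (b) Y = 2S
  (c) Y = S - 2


Checking option (a) Y = S²:
  S = 0.065 -> Y = 0.004 ✓
  S = -2.108 -> Y = 4.443 ✓
  S = -0.196 -> Y = 0.038 ✓
All samples match this transformation.

(a) S²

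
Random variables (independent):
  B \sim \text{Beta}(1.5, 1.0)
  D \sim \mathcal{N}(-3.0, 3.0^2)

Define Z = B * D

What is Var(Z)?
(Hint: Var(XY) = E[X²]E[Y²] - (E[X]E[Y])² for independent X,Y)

Var(XY) = E[X²]E[Y²] - (E[X]E[Y])²
E[B] = 0.6, Var(B) = 0.068571429
E[D] = -3, Var(D) = 9
E[B²] = 0.068571429 + 0.6² = 0.42857143
E[D²] = 9 + (-3)² = 18
Var(Z) = 0.42857143*18 - (0.6*(-3))²
= 7.7142857 - 3.24 = 4.4742857

4.4742857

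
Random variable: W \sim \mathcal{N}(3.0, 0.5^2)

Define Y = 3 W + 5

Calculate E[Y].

For Y = 3W + 5:
E[Y] = 3 * E[W] + 5
E[W] = 3.0 = 3
E[Y] = 3 * 3 + 5 = 14

14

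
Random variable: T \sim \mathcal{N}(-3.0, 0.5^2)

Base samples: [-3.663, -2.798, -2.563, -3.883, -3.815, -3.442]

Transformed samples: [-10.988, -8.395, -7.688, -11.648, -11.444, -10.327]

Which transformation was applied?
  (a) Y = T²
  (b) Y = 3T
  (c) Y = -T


Checking option (b) Y = 3T:
  T = -3.663 -> Y = -10.988 ✓
  T = -2.798 -> Y = -8.395 ✓
  T = -2.563 -> Y = -7.688 ✓
All samples match this transformation.

(b) 3T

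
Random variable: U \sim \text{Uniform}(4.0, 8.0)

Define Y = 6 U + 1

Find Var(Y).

For Y = aU + b: Var(Y) = a² * Var(U)
Var(U) = (8 - 4)^2/12 = 1.3333333
Var(Y) = 6² * 1.3333333 = 36 * 1.3333333 = 48

48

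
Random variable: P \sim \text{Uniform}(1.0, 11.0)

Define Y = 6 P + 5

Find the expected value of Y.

For Y = 6P + 5:
E[Y] = 6 * E[P] + 5
E[P] = (1 + 11)/2 = 6
E[Y] = 6 * 6 + 5 = 41

41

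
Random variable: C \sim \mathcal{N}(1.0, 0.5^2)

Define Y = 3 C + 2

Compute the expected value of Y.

For Y = 3C + 2:
E[Y] = 3 * E[C] + 2
E[C] = 1.0 = 1
E[Y] = 3 * 1 + 2 = 5

5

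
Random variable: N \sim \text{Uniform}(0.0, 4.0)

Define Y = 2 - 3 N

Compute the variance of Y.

For Y = aN + b: Var(Y) = a² * Var(N)
Var(N) = (4 - 0)^2/12 = 1.3333333
Var(Y) = (-3)² * 1.3333333 = 9 * 1.3333333 = 12

12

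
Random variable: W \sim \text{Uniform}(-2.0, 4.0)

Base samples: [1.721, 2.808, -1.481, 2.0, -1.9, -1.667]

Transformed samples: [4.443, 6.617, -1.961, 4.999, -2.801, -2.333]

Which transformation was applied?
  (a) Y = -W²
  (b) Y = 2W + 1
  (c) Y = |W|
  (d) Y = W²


Checking option (b) Y = 2W + 1:
  W = 1.721 -> Y = 4.443 ✓
  W = 2.808 -> Y = 6.617 ✓
  W = -1.481 -> Y = -1.961 ✓
All samples match this transformation.

(b) 2W + 1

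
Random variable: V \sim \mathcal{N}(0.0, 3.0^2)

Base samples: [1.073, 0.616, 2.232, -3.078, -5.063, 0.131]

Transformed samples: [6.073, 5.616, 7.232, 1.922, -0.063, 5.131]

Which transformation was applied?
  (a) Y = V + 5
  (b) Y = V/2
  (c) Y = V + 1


Checking option (a) Y = V + 5:
  V = 1.073 -> Y = 6.073 ✓
  V = 0.616 -> Y = 5.616 ✓
  V = 2.232 -> Y = 7.232 ✓
All samples match this transformation.

(a) V + 5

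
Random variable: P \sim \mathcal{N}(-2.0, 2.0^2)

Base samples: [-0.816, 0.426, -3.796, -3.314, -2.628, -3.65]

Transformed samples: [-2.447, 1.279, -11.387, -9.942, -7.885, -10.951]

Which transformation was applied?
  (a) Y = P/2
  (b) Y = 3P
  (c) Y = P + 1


Checking option (b) Y = 3P:
  P = -0.816 -> Y = -2.447 ✓
  P = 0.426 -> Y = 1.279 ✓
  P = -3.796 -> Y = -11.387 ✓
All samples match this transformation.

(b) 3P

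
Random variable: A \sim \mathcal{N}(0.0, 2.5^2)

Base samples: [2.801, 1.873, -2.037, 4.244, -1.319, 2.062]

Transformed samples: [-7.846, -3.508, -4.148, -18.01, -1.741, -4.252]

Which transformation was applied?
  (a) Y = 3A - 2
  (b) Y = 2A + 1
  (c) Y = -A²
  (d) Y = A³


Checking option (c) Y = -A²:
  A = 2.801 -> Y = -7.846 ✓
  A = 1.873 -> Y = -3.508 ✓
  A = -2.037 -> Y = -4.148 ✓
All samples match this transformation.

(c) -A²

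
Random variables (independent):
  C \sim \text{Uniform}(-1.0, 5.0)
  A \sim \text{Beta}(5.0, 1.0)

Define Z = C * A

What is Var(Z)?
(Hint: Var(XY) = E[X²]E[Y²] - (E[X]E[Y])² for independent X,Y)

Var(XY) = E[X²]E[Y²] - (E[X]E[Y])²
E[C] = 2, Var(C) = 3
E[A] = 0.83333333, Var(A) = 0.01984127
E[C²] = 3 + 2² = 7
E[A²] = 0.01984127 + 0.83333333² = 0.71428571
Var(Z) = 7*0.71428571 - (2*0.83333333)²
= 5 - 2.7777778 = 2.2222222

2.2222222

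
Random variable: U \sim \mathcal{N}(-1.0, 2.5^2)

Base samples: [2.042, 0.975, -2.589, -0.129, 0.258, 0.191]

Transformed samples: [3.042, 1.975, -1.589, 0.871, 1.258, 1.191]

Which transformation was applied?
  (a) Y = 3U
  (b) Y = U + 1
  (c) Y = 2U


Checking option (b) Y = U + 1:
  U = 2.042 -> Y = 3.042 ✓
  U = 0.975 -> Y = 1.975 ✓
  U = -2.589 -> Y = -1.589 ✓
All samples match this transformation.

(b) U + 1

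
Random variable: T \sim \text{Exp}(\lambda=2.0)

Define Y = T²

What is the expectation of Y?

Using E[X²] = Var(X) + (E[X])²:
E[T] = 0.5
Var(T) = 1/2.0^2 = 0.25
E[T²] = 0.25 + 0.5² = 0.25 + 0.25 = 0.5

0.5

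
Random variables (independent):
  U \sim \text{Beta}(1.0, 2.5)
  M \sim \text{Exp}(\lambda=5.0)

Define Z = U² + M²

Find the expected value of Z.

E[Z] = E[U²] + E[M²]
E[U²] = Var(U) + E[U]² = 0.045351474 + 0.081632653 = 0.12698413
E[M²] = Var(M) + E[M]² = 0.04 + 0.04 = 0.08
E[Z] = 0.12698413 + 0.08 = 0.20698413

0.20698413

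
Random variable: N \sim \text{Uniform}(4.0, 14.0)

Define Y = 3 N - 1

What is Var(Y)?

For Y = aN + b: Var(Y) = a² * Var(N)
Var(N) = (14 - 4)^2/12 = 8.3333333
Var(Y) = 3² * 8.3333333 = 9 * 8.3333333 = 75

75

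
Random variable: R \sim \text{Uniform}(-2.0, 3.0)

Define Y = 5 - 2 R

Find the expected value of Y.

For Y = -2R + 5:
E[Y] = -2 * E[R] + 5
E[R] = (-2 + 3)/2 = 0.5
E[Y] = -2 * 0.5 + 5 = 4

4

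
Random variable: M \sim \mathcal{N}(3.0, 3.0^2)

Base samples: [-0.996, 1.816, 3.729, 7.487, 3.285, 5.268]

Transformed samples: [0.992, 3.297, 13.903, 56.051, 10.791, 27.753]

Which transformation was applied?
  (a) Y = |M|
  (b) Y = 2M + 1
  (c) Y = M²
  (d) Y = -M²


Checking option (c) Y = M²:
  M = -0.996 -> Y = 0.992 ✓
  M = 1.816 -> Y = 3.297 ✓
  M = 3.729 -> Y = 13.903 ✓
All samples match this transformation.

(c) M²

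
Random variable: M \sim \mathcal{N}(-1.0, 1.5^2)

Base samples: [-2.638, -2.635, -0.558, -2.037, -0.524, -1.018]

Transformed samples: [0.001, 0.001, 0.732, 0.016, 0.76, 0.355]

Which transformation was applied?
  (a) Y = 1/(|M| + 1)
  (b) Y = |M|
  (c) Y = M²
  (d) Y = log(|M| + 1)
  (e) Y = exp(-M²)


Checking option (e) Y = exp(-M²):
  M = -2.638 -> Y = 0.001 ✓
  M = -2.635 -> Y = 0.001 ✓
  M = -0.558 -> Y = 0.732 ✓
All samples match this transformation.

(e) exp(-M²)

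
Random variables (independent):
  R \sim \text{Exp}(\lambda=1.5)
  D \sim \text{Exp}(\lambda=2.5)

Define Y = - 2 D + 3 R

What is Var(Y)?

For independent RVs: Var(aX + bY) = a²Var(X) + b²Var(Y)
Var(R) = 0.44444444
Var(D) = 0.16
Var(Y) = 3²*0.44444444 + (-2)²*0.16
= 9*0.44444444 + 4*0.16 = 4.64

4.64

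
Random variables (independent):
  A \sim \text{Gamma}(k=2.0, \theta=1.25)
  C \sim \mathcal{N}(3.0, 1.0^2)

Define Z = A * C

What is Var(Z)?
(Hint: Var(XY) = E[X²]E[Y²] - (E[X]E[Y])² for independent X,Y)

Var(XY) = E[X²]E[Y²] - (E[X]E[Y])²
E[A] = 2.5, Var(A) = 3.125
E[C] = 3, Var(C) = 1
E[A²] = 3.125 + 2.5² = 9.375
E[C²] = 1 + 3² = 10
Var(Z) = 9.375*10 - (2.5*3)²
= 93.75 - 56.25 = 37.5

37.5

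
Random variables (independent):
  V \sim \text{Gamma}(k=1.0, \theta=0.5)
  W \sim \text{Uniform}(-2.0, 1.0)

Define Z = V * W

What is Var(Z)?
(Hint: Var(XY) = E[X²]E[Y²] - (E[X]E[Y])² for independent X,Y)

Var(XY) = E[X²]E[Y²] - (E[X]E[Y])²
E[V] = 0.5, Var(V) = 0.25
E[W] = -0.5, Var(W) = 0.75
E[V²] = 0.25 + 0.5² = 0.5
E[W²] = 0.75 + (-0.5)² = 1
Var(Z) = 0.5*1 - (0.5*(-0.5))²
= 0.5 - 0.0625 = 0.4375

0.4375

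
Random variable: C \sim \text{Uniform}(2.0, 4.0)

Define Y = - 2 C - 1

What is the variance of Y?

For Y = aC + b: Var(Y) = a² * Var(C)
Var(C) = (4 - 2)^2/12 = 0.33333333
Var(Y) = (-2)² * 0.33333333 = 4 * 0.33333333 = 1.3333333

1.3333333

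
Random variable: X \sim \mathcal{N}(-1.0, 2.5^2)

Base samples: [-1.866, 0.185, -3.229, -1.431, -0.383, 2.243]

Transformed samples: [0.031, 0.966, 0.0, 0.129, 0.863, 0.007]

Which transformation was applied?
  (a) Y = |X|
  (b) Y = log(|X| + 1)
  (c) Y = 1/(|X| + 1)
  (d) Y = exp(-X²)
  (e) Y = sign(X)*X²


Checking option (d) Y = exp(-X²):
  X = -1.866 -> Y = 0.031 ✓
  X = 0.185 -> Y = 0.966 ✓
  X = -3.229 -> Y = 0.0 ✓
All samples match this transformation.

(d) exp(-X²)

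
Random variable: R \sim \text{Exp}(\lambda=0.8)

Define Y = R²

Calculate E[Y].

Using E[X²] = Var(X) + (E[X])²:
E[R] = 1.25
Var(R) = 1/0.8^2 = 1.5625
E[R²] = 1.5625 + 1.25² = 1.5625 + 1.5625 = 3.125

3.125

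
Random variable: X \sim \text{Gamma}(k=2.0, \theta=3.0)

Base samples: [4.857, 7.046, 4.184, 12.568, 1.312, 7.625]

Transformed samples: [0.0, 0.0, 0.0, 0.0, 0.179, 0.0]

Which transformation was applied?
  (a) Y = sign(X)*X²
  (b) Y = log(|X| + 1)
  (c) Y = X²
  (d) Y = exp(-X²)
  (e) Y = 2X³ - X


Checking option (d) Y = exp(-X²):
  X = 4.857 -> Y = 0.0 ✓
  X = 7.046 -> Y = 0.0 ✓
  X = 4.184 -> Y = 0.0 ✓
All samples match this transformation.

(d) exp(-X²)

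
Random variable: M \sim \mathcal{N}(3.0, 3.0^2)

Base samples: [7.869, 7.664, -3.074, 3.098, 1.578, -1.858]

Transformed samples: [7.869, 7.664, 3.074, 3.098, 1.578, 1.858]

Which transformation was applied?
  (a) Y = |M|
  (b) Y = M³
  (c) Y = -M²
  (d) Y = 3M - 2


Checking option (a) Y = |M|:
  M = 7.869 -> Y = 7.869 ✓
  M = 7.664 -> Y = 7.664 ✓
  M = -3.074 -> Y = 3.074 ✓
All samples match this transformation.

(a) |M|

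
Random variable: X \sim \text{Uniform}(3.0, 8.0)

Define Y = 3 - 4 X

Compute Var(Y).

For Y = aX + b: Var(Y) = a² * Var(X)
Var(X) = (8 - 3)^2/12 = 2.0833333
Var(Y) = (-4)² * 2.0833333 = 16 * 2.0833333 = 33.333333

33.333333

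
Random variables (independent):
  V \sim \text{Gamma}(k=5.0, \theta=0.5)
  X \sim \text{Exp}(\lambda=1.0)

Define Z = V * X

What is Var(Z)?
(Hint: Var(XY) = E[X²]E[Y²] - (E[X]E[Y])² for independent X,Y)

Var(XY) = E[X²]E[Y²] - (E[X]E[Y])²
E[V] = 2.5, Var(V) = 1.25
E[X] = 1, Var(X) = 1
E[V²] = 1.25 + 2.5² = 7.5
E[X²] = 1 + 1² = 2
Var(Z) = 7.5*2 - (2.5*1)²
= 15 - 6.25 = 8.75

8.75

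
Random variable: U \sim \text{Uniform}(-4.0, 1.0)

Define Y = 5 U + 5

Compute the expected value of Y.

For Y = 5U + 5:
E[Y] = 5 * E[U] + 5
E[U] = (-4 + 1)/2 = -1.5
E[Y] = 5 * (-1.5) + 5 = -2.5

-2.5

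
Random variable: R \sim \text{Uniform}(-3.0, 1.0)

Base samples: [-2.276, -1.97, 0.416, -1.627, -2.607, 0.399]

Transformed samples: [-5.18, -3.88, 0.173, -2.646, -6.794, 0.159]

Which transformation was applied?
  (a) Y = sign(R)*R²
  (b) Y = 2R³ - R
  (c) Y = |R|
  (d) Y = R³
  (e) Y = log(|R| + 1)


Checking option (a) Y = sign(R)*R²:
  R = -2.276 -> Y = -5.18 ✓
  R = -1.97 -> Y = -3.88 ✓
  R = 0.416 -> Y = 0.173 ✓
All samples match this transformation.

(a) sign(R)*R²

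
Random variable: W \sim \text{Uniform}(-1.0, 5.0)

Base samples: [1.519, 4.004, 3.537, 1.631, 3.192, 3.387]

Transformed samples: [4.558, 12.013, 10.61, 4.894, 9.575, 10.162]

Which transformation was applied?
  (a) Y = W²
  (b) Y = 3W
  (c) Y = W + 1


Checking option (b) Y = 3W:
  W = 1.519 -> Y = 4.558 ✓
  W = 4.004 -> Y = 12.013 ✓
  W = 3.537 -> Y = 10.61 ✓
All samples match this transformation.

(b) 3W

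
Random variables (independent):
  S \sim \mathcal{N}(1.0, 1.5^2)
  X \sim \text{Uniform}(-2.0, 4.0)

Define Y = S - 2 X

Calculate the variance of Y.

For independent RVs: Var(aX + bY) = a²Var(X) + b²Var(Y)
Var(S) = 2.25
Var(X) = 3
Var(Y) = 1²*2.25 + (-2)²*3
= 1*2.25 + 4*3 = 14.25

14.25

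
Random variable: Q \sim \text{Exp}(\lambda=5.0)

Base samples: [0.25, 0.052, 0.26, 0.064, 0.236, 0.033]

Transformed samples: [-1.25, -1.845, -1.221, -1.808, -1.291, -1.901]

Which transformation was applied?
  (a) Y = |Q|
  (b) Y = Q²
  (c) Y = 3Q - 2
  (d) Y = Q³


Checking option (c) Y = 3Q - 2:
  Q = 0.25 -> Y = -1.25 ✓
  Q = 0.052 -> Y = -1.845 ✓
  Q = 0.26 -> Y = -1.221 ✓
All samples match this transformation.

(c) 3Q - 2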